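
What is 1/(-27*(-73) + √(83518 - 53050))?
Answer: 657/1284791 - 2*√7617/3854373 ≈ 0.00046608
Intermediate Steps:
1/(-27*(-73) + √(83518 - 53050)) = 1/(1971 + √30468) = 1/(1971 + 2*√7617)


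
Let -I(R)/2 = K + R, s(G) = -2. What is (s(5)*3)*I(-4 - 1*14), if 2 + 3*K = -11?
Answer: -268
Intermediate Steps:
K = -13/3 (K = -⅔ + (⅓)*(-11) = -⅔ - 11/3 = -13/3 ≈ -4.3333)
I(R) = 26/3 - 2*R (I(R) = -2*(-13/3 + R) = 26/3 - 2*R)
(s(5)*3)*I(-4 - 1*14) = (-2*3)*(26/3 - 2*(-4 - 1*14)) = -6*(26/3 - 2*(-4 - 14)) = -6*(26/3 - 2*(-18)) = -6*(26/3 + 36) = -6*134/3 = -268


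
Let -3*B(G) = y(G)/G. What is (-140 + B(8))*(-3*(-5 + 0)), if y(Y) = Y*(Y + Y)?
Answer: -2180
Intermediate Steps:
y(Y) = 2*Y² (y(Y) = Y*(2*Y) = 2*Y²)
B(G) = -2*G/3 (B(G) = -2*G²/(3*G) = -2*G/3)
(-140 + B(8))*(-3*(-5 + 0)) = (-140 - ⅔*8)*(-3*(-5 + 0)) = (-140 - 16/3)*(-3*(-5)) = -436/3*15 = -2180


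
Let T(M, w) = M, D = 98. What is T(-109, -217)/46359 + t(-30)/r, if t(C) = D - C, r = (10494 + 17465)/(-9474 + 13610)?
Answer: 24539777941/1296151281 ≈ 18.933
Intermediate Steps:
r = 27959/4136 ≈ 6.7599
t(C) = 98 - C
T(-109, -217)/46359 + t(-30)/r = -109/46359 + (98 - 1*(-30))/(27959/4136) = -109*1/46359 + (98 + 30)*(4136/27959) = -109/46359 + 128*(4136/27959) = -109/46359 + 529408/27959 = 24539777941/1296151281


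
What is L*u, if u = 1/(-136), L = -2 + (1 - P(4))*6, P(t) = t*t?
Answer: 23/34 ≈ 0.67647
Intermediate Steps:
P(t) = t²
L = -92 (L = -2 + (1 - 1*4²)*6 = -2 + (1 - 1*16)*6 = -2 + (1 - 16)*6 = -2 - 15*6 = -2 - 90 = -92)
u = -1/136 ≈ -0.0073529
L*u = -92*(-1/136) = 23/34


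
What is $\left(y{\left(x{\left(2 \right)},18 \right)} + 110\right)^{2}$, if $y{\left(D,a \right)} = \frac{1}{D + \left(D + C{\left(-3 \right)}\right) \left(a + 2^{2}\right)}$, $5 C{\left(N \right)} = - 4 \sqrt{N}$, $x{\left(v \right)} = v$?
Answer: $\frac{75 \left(4789811 i + 6532064 \sqrt{3}\right)}{4 \left(7417 i + 10120 \sqrt{3}\right)} \approx 12103.0 + 2.2026 i$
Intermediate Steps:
$C{\left(N \right)} = - \frac{4 \sqrt{N}}{5}$ ($C{\left(N \right)} = \frac{\left(-4\right) \sqrt{N}}{5} = - \frac{4 \sqrt{N}}{5}$)
$y{\left(D,a \right)} = \frac{1}{D + \left(4 + a\right) \left(D - \frac{4 i \sqrt{3}}{5}\right)}$ ($y{\left(D,a \right)} = \frac{1}{D + \left(D - \frac{4 \sqrt{-3}}{5}\right) \left(a + 2^{2}\right)} = \frac{1}{D + \left(D - \frac{4 i \sqrt{3}}{5}\right) \left(a + 4\right)} = \frac{1}{D + \left(D - \frac{4 i \sqrt{3}}{5}\right) \left(4 + a\right)} = \frac{1}{D + \left(4 + a\right) \left(D - \frac{4 i \sqrt{3}}{5}\right)}$)
$\left(y{\left(x{\left(2 \right)},18 \right)} + 110\right)^{2} = \left(\frac{5}{25 \cdot 2 - 16 i \sqrt{3} + 5 \cdot 2 \cdot 18 - 4 i 18 \sqrt{3}} + 110\right)^{2} = \left(\frac{5}{50 - 16 i \sqrt{3} + 180 - 72 i \sqrt{3}} + 110\right)^{2} = \left(\frac{5}{230 - 88 i \sqrt{3}} + 110\right)^{2} = \left(110 + \frac{5}{230 - 88 i \sqrt{3}}\right)^{2}$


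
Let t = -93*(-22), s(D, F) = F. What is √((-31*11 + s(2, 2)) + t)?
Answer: √1707 ≈ 41.316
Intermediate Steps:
t = 2046
√((-31*11 + s(2, 2)) + t) = √((-31*11 + 2) + 2046) = √((-341 + 2) + 2046) = √(-339 + 2046) = √1707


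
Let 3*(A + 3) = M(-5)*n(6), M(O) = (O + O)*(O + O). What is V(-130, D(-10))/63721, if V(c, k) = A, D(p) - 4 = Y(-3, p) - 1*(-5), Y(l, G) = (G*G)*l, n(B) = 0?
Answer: -3/63721 ≈ -4.7080e-5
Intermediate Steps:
Y(l, G) = l*G² (Y(l, G) = G²*l = l*G²)
M(O) = 4*O² (M(O) = (2*O)*(2*O) = 4*O²)
D(p) = 9 - 3*p² (D(p) = 4 + (-3*p² - 1*(-5)) = 4 + (-3*p² + 5) = 4 + (5 - 3*p²) = 9 - 3*p²)
A = -3 (A = -3 + ((4*(-5)²)*0)/3 = -3 + ((4*25)*0)/3 = -3 + (100*0)/3 = -3 + (⅓)*0 = -3 + 0 = -3)
V(c, k) = -3
V(-130, D(-10))/63721 = -3/63721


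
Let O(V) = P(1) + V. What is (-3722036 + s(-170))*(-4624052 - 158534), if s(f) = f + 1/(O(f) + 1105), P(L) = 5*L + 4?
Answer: 8402435581434659/472 ≈ 1.7802e+13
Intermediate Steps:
P(L) = 4 + 5*L
O(V) = 9 + V (O(V) = (4 + 5*1) + V = (4 + 5) + V = 9 + V)
s(f) = f + 1/(1114 + f) (s(f) = f + 1/((9 + f) + 1105) = f + 1/(1114 + f))
(-3722036 + s(-170))*(-4624052 - 158534) = (-3722036 + (1 + (-170)² + 1114*(-170))/(1114 - 170))*(-4624052 - 158534) = (-3722036 + (1 + 28900 - 189380)/944)*(-4782586) = (-3722036 + (1/944)*(-160479))*(-4782586) = (-3722036 - 160479/944)*(-4782586) = -3513762463/944*(-4782586) = 8402435581434659/472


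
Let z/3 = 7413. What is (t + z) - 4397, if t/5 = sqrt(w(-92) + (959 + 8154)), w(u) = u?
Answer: 17842 + 5*sqrt(9021) ≈ 18317.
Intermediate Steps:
z = 22239 (z = 3*7413 = 22239)
t = 5*sqrt(9021) (t = 5*sqrt(-92 + (959 + 8154)) = 5*sqrt(-92 + 9113) = 5*sqrt(9021) ≈ 474.89)
(t + z) - 4397 = (5*sqrt(9021) + 22239) - 4397 = (22239 + 5*sqrt(9021)) - 4397 = 17842 + 5*sqrt(9021)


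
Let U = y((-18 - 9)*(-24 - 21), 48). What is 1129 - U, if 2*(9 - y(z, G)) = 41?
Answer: 2281/2 ≈ 1140.5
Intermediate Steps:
y(z, G) = -23/2 (y(z, G) = 9 - ½*41 = 9 - 41/2 = -23/2)
U = -23/2 ≈ -11.500
1129 - U = 1129 - 1*(-23/2) = 1129 + 23/2 = 2281/2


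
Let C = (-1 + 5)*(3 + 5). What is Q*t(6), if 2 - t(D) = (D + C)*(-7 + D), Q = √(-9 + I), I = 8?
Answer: 40*I ≈ 40.0*I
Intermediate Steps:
C = 32 (C = 4*8 = 32)
Q = I (Q = √(-9 + 8) = √(-1) = I ≈ 1.0*I)
t(D) = 2 - (-7 + D)*(32 + D) (t(D) = 2 - (D + 32)*(-7 + D) = 2 - (32 + D)*(-7 + D) = 2 - (-7 + D)*(32 + D))
Q*t(6) = I*(226 - 1*6² - 25*6) = I*(226 - 1*36 - 150) = I*(226 - 36 - 150) = I*40 = 40*I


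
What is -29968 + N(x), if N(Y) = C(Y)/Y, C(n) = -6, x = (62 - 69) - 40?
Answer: -1408490/47 ≈ -29968.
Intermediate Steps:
x = -47 (x = -7 - 40 = -47)
N(Y) = -6/Y
-29968 + N(x) = -29968 - 6/(-47) = -29968 - 6*(-1/47) = -29968 + 6/47 = -1408490/47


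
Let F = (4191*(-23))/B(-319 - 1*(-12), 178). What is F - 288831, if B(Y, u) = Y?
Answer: -88574724/307 ≈ -2.8852e+5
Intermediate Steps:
F = 96393/307 (F = (4191*(-23))/(-319 - 1*(-12)) = -96393/(-319 + 12) = -96393/(-307) = -96393*(-1/307) = 96393/307 ≈ 313.98)
F - 288831 = 96393/307 - 288831 = -88574724/307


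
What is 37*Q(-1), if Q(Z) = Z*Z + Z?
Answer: 0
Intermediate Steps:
Q(Z) = Z + Z² (Q(Z) = Z² + Z = Z + Z²)
37*Q(-1) = 37*(-(1 - 1)) = 37*(-1*0) = 37*0 = 0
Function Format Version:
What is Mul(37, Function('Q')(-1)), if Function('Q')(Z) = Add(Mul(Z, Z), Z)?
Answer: 0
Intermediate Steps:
Function('Q')(Z) = Add(Z, Pow(Z, 2)) (Function('Q')(Z) = Add(Pow(Z, 2), Z) = Add(Z, Pow(Z, 2)))
Mul(37, Function('Q')(-1)) = Mul(37, Mul(-1, Add(1, -1))) = Mul(37, Mul(-1, 0)) = Mul(37, 0) = 0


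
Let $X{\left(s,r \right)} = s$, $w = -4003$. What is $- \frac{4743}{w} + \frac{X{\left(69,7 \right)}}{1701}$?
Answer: $\frac{2781350}{2269701} \approx 1.2254$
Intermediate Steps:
$- \frac{4743}{w} + \frac{X{\left(69,7 \right)}}{1701} = - \frac{4743}{-4003} + \frac{69}{1701} = \left(-4743\right) \left(- \frac{1}{4003}\right) + 69 \cdot \frac{1}{1701} = \frac{4743}{4003} + \frac{23}{567} = \frac{2781350}{2269701}$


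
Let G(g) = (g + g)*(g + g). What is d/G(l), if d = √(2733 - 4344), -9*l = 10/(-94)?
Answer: 536787*I*√179/100 ≈ 71817.0*I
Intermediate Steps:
l = 5/423 (l = -10/(9*(-94)) = -10*(-1)/(9*94) = -⅑*(-5/47) = 5/423 ≈ 0.011820)
G(g) = 4*g² (G(g) = (2*g)*(2*g) = 4*g²)
d = 3*I*√179 (d = √(-1611) = 3*I*√179 ≈ 40.137*I)
d/G(l) = (3*I*√179)/((4*(5/423)²)) = (3*I*√179)/((4*(25/178929))) = (3*I*√179)/(100/178929) = (3*I*√179)*(178929/100) = 536787*I*√179/100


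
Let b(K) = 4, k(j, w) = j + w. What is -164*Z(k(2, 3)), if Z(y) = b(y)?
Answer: -656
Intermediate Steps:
Z(y) = 4
-164*Z(k(2, 3)) = -164*4 = -656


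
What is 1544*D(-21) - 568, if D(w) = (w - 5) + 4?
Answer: -34536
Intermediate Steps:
D(w) = -1 + w (D(w) = (-5 + w) + 4 = -1 + w)
1544*D(-21) - 568 = 1544*(-1 - 21) - 568 = 1544*(-22) - 568 = -33968 - 568 = -34536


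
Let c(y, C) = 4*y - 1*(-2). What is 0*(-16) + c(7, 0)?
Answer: 30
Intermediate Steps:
c(y, C) = 2 + 4*y (c(y, C) = 4*y + 2 = 2 + 4*y)
0*(-16) + c(7, 0) = 0*(-16) + (2 + 4*7) = 0 + (2 + 28) = 0 + 30 = 30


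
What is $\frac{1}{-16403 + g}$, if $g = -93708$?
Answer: $- \frac{1}{110111} \approx -9.0817 \cdot 10^{-6}$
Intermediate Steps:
$\frac{1}{-16403 + g} = \frac{1}{-16403 - 93708} = \frac{1}{-110111} = - \frac{1}{110111}$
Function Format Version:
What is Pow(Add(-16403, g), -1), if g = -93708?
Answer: Rational(-1, 110111) ≈ -9.0817e-6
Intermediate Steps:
Pow(Add(-16403, g), -1) = Pow(Add(-16403, -93708), -1) = Pow(-110111, -1) = Rational(-1, 110111)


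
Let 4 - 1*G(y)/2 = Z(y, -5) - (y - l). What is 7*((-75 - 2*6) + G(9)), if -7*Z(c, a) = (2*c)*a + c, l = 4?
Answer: -645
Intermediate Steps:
Z(c, a) = -c/7 - 2*a*c/7 (Z(c, a) = -((2*c)*a + c)/7 = -(2*a*c + c)/7 = -(c + 2*a*c)/7 = -c/7 - 2*a*c/7)
G(y) = -4*y/7 (G(y) = 8 - 2*(-y*(1 + 2*(-5))/7 - (y - 1*4)) = 8 - 2*(-y*(1 - 10)/7 - (y - 4)) = 8 - 2*(-⅐*y*(-9) - (-4 + y)) = 8 - 2*(9*y/7 + (4 - y)) = 8 - 2*(4 + 2*y/7) = 8 + (-8 - 4*y/7) = -4*y/7)
7*((-75 - 2*6) + G(9)) = 7*((-75 - 2*6) - 4/7*9) = 7*((-75 - 12) - 36/7) = 7*(-87 - 36/7) = 7*(-645/7) = -645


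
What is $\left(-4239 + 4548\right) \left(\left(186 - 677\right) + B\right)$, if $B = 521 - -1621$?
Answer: $510159$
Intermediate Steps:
$B = 2142$ ($B = 521 + 1621 = 2142$)
$\left(-4239 + 4548\right) \left(\left(186 - 677\right) + B\right) = \left(-4239 + 4548\right) \left(\left(186 - 677\right) + 2142\right) = 309 \left(-491 + 2142\right) = 309 \cdot 1651 = 510159$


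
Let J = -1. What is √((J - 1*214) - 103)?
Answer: I*√318 ≈ 17.833*I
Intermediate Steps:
√((J - 1*214) - 103) = √((-1 - 1*214) - 103) = √((-1 - 214) - 103) = √(-215 - 103) = √(-318) = I*√318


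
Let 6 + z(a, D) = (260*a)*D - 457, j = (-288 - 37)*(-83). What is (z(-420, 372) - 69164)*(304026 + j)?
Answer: -13469101629027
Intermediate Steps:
j = 26975 (j = -325*(-83) = 26975)
z(a, D) = -463 + 260*D*a (z(a, D) = -6 + ((260*a)*D - 457) = -6 + (260*D*a - 457) = -6 + (-457 + 260*D*a) = -463 + 260*D*a)
(z(-420, 372) - 69164)*(304026 + j) = ((-463 + 260*372*(-420)) - 69164)*(304026 + 26975) = ((-463 - 40622400) - 69164)*331001 = (-40622863 - 69164)*331001 = -40692027*331001 = -13469101629027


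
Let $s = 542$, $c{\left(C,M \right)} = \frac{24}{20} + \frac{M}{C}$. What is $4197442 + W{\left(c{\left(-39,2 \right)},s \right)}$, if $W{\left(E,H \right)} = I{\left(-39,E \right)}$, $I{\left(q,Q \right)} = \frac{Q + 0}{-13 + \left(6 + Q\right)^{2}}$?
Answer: $\frac{6081719929342}{1448911} \approx 4.1974 \cdot 10^{6}$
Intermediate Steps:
$c{\left(C,M \right)} = \frac{6}{5} + \frac{M}{C}$ ($c{\left(C,M \right)} = 24 \cdot \frac{1}{20} + \frac{M}{C} = \frac{6}{5} + \frac{M}{C}$)
$I{\left(q,Q \right)} = \frac{Q}{-13 + \left(6 + Q\right)^{2}}$
$W{\left(E,H \right)} = \frac{E}{-13 + \left(6 + E\right)^{2}}$
$4197442 + W{\left(c{\left(-39,2 \right)},s \right)} = 4197442 + \frac{\frac{6}{5} + \frac{2}{-39}}{-13 + \left(6 + \left(\frac{6}{5} + \frac{2}{-39}\right)\right)^{2}} = 4197442 + \frac{\frac{6}{5} + 2 \left(- \frac{1}{39}\right)}{-13 + \left(6 + \left(\frac{6}{5} + 2 \left(- \frac{1}{39}\right)\right)\right)^{2}} = 4197442 + \frac{\frac{6}{5} - \frac{2}{39}}{-13 + \left(6 + \left(\frac{6}{5} - \frac{2}{39}\right)\right)^{2}} = 4197442 + \frac{224}{195 \left(-13 + \left(6 + \frac{224}{195}\right)^{2}\right)} = 4197442 + \frac{224}{195 \left(-13 + \left(\frac{1394}{195}\right)^{2}\right)} = 4197442 + \frac{224}{195 \left(-13 + \frac{1943236}{38025}\right)} = 4197442 + \frac{224}{195 \cdot \frac{1448911}{38025}} = 4197442 + \frac{224}{195} \cdot \frac{38025}{1448911} = 4197442 + \frac{43680}{1448911} = \frac{6081719929342}{1448911}$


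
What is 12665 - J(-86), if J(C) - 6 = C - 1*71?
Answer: 12816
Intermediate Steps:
J(C) = -65 + C (J(C) = 6 + (C - 1*71) = 6 + (C - 71) = 6 + (-71 + C) = -65 + C)
12665 - J(-86) = 12665 - (-65 - 86) = 12665 - 1*(-151) = 12665 + 151 = 12816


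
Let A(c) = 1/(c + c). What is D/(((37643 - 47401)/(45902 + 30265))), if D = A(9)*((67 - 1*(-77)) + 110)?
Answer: -153543/1394 ≈ -110.15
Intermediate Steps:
A(c) = 1/(2*c)
D = 127/9 (D = ((1/2)/9)*((67 - 1*(-77)) + 110) = ((1/2)*(1/9))*((67 + 77) + 110) = (144 + 110)/18 = (1/18)*254 = 127/9 ≈ 14.111)
D/(((37643 - 47401)/(45902 + 30265))) = 127/(9*(((37643 - 47401)/(45902 + 30265)))) = 127/(9*((-9758/76167))) = 127/(9*((-9758*1/76167))) = 127/(9*(-1394/10881)) = (127/9)*(-10881/1394) = -153543/1394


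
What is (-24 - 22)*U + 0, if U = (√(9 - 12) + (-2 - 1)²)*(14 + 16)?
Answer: -12420 - 1380*I*√3 ≈ -12420.0 - 2390.2*I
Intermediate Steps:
U = 270 + 30*I*√3 (U = (√(-3) + (-3)²)*30 = (I*√3 + 9)*30 = (9 + I*√3)*30 = 270 + 30*I*√3 ≈ 270.0 + 51.962*I)
(-24 - 22)*U + 0 = (-24 - 22)*(270 + 30*I*√3) + 0 = -46*(270 + 30*I*√3) + 0 = (-12420 - 1380*I*√3) + 0 = -12420 - 1380*I*√3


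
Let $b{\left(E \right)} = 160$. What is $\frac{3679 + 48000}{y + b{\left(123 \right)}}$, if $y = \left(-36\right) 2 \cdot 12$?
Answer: $- \frac{51679}{704} \approx -73.408$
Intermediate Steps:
$y = -864$ ($y = \left(-72\right) 12 = -864$)
$\frac{3679 + 48000}{y + b{\left(123 \right)}} = \frac{3679 + 48000}{-864 + 160} = \frac{51679}{-704} = 51679 \left(- \frac{1}{704}\right) = - \frac{51679}{704}$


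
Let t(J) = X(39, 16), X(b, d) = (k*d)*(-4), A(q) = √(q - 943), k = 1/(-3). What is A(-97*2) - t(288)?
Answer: -64/3 + I*√1137 ≈ -21.333 + 33.719*I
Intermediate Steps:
k = -⅓ ≈ -0.33333
A(q) = √(-943 + q)
X(b, d) = 4*d/3 (X(b, d) = -d/3*(-4) = 4*d/3)
t(J) = 64/3 (t(J) = (4/3)*16 = 64/3)
A(-97*2) - t(288) = √(-943 - 97*2) - 1*64/3 = √(-943 - 194) - 64/3 = √(-1137) - 64/3 = I*√1137 - 64/3 = -64/3 + I*√1137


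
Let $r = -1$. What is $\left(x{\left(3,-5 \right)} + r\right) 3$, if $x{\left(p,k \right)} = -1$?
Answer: $-6$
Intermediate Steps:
$\left(x{\left(3,-5 \right)} + r\right) 3 = \left(-1 - 1\right) 3 = \left(-2\right) 3 = -6$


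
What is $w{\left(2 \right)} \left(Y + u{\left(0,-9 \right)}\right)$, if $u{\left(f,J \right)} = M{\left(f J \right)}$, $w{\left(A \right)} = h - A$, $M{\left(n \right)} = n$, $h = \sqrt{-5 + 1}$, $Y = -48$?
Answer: $96 - 96 i \approx 96.0 - 96.0 i$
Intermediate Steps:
$h = 2 i$ ($h = \sqrt{-4} = 2 i \approx 2.0 i$)
$w{\left(A \right)} = - A + 2 i$ ($w{\left(A \right)} = 2 i - A = - A + 2 i$)
$u{\left(f,J \right)} = J f$ ($u{\left(f,J \right)} = f J = J f$)
$w{\left(2 \right)} \left(Y + u{\left(0,-9 \right)}\right) = \left(\left(-1\right) 2 + 2 i\right) \left(-48 - 0\right) = \left(-2 + 2 i\right) \left(-48 + 0\right) = \left(-2 + 2 i\right) \left(-48\right) = 96 - 96 i$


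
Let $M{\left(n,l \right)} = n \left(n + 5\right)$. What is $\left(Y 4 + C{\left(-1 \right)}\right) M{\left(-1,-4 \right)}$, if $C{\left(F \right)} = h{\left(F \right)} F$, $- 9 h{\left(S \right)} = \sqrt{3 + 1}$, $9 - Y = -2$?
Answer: $- \frac{1592}{9} \approx -176.89$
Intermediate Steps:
$Y = 11$ ($Y = 9 - -2 = 9 + 2 = 11$)
$h{\left(S \right)} = - \frac{2}{9}$ ($h{\left(S \right)} = - \frac{\sqrt{3 + 1}}{9} = - \frac{\sqrt{4}}{9} = \left(- \frac{1}{9}\right) 2 = - \frac{2}{9}$)
$M{\left(n,l \right)} = n \left(5 + n\right)$
$C{\left(F \right)} = - \frac{2 F}{9}$
$\left(Y 4 + C{\left(-1 \right)}\right) M{\left(-1,-4 \right)} = \left(11 \cdot 4 - - \frac{2}{9}\right) \left(- (5 - 1)\right) = \left(44 + \frac{2}{9}\right) \left(\left(-1\right) 4\right) = \frac{398}{9} \left(-4\right) = - \frac{1592}{9}$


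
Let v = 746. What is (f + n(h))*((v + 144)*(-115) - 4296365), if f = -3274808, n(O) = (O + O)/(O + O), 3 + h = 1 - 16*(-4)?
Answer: 14404942673005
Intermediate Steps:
h = 62 (h = -3 + (1 - 16*(-4)) = -3 + (1 + 64) = -3 + 65 = 62)
n(O) = 1 (n(O) = (2*O)/((2*O)) = (2*O)*(1/(2*O)) = 1)
(f + n(h))*((v + 144)*(-115) - 4296365) = (-3274808 + 1)*((746 + 144)*(-115) - 4296365) = -3274807*(890*(-115) - 4296365) = -3274807*(-102350 - 4296365) = -3274807*(-4398715) = 14404942673005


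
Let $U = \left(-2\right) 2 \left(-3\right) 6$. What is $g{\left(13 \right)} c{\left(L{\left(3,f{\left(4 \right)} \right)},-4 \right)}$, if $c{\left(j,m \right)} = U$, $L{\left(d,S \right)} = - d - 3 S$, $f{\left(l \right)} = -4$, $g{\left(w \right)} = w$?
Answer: $936$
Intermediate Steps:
$U = 72$ ($U = \left(-4\right) \left(-3\right) 6 = 12 \cdot 6 = 72$)
$c{\left(j,m \right)} = 72$
$g{\left(13 \right)} c{\left(L{\left(3,f{\left(4 \right)} \right)},-4 \right)} = 13 \cdot 72 = 936$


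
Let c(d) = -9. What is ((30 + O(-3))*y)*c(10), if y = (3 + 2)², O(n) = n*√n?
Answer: -6750 + 675*I*√3 ≈ -6750.0 + 1169.1*I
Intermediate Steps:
O(n) = n^(3/2)
y = 25 (y = 5² = 25)
((30 + O(-3))*y)*c(10) = ((30 + (-3)^(3/2))*25)*(-9) = ((30 - 3*I*√3)*25)*(-9) = (750 - 75*I*√3)*(-9) = -6750 + 675*I*√3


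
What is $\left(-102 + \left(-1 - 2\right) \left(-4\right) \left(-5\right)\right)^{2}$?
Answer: $26244$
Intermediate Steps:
$\left(-102 + \left(-1 - 2\right) \left(-4\right) \left(-5\right)\right)^{2} = \left(-102 + \left(-3\right) \left(-4\right) \left(-5\right)\right)^{2} = \left(-102 + 12 \left(-5\right)\right)^{2} = \left(-102 - 60\right)^{2} = \left(-162\right)^{2} = 26244$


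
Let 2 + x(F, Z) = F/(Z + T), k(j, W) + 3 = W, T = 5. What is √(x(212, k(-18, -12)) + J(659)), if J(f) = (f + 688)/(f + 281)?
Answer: I*√4808335/470 ≈ 4.6655*I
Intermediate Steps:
k(j, W) = -3 + W
x(F, Z) = -2 + F/(5 + Z) (x(F, Z) = -2 + F/(Z + 5) = -2 + F/(5 + Z))
J(f) = (688 + f)/(281 + f)
√(x(212, k(-18, -12)) + J(659)) = √((-10 + 212 - 2*(-3 - 12))/(5 + (-3 - 12)) + (688 + 659)/(281 + 659)) = √((-10 + 212 - 2*(-15))/(5 - 15) + 1347/940) = √((-10 + 212 + 30)/(-10) + (1/940)*1347) = √(-⅒*232 + 1347/940) = √(-116/5 + 1347/940) = √(-20461/940) = I*√4808335/470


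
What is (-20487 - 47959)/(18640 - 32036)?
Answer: 34223/6698 ≈ 5.1094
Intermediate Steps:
(-20487 - 47959)/(18640 - 32036) = -68446/(-13396) = -68446*(-1/13396) = 34223/6698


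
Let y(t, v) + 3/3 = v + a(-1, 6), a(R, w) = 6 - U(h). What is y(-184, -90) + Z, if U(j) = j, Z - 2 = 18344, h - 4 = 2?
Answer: 18255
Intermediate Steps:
h = 6 (h = 4 + 2 = 6)
Z = 18346 (Z = 2 + 18344 = 18346)
a(R, w) = 0 (a(R, w) = 6 - 1*6 = 6 - 6 = 0)
y(t, v) = -1 + v (y(t, v) = -1 + (v + 0) = -1 + v)
y(-184, -90) + Z = (-1 - 90) + 18346 = -91 + 18346 = 18255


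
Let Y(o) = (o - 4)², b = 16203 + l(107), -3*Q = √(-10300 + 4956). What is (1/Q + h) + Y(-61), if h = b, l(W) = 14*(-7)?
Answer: 20330 + 3*I*√334/1336 ≈ 20330.0 + 0.041038*I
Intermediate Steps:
l(W) = -98
Q = -4*I*√334/3 (Q = -√(-10300 + 4956)/3 = -4*I*√334/3 ≈ -24.368*I)
b = 16105 (b = 16203 - 98 = 16105)
Y(o) = (-4 + o)²
h = 16105
(1/Q + h) + Y(-61) = (1/(-4*I*√334/3) + 16105) + (-4 - 61)² = (3*I*√334/1336 + 16105) + (-65)² = (16105 + 3*I*√334/1336) + 4225 = 20330 + 3*I*√334/1336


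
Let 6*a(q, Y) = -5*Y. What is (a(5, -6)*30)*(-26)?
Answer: -3900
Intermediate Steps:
a(q, Y) = -5*Y/6 (a(q, Y) = (-5*Y)/6 = -5*Y/6)
(a(5, -6)*30)*(-26) = (-⅚*(-6)*30)*(-26) = (5*30)*(-26) = 150*(-26) = -3900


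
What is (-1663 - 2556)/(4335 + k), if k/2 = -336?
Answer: -4219/3663 ≈ -1.1518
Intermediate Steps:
k = -672 (k = 2*(-336) = -672)
(-1663 - 2556)/(4335 + k) = (-1663 - 2556)/(4335 - 672) = -4219/3663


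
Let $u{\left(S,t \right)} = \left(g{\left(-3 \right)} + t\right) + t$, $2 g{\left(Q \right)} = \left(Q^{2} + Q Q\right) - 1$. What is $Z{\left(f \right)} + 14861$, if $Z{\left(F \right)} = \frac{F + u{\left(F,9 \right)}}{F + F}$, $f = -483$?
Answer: $\frac{28712365}{1932} \approx 14861.0$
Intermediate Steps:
$g{\left(Q \right)} = - \frac{1}{2} + Q^{2}$ ($g{\left(Q \right)} = \frac{\left(Q^{2} + Q Q\right) - 1}{2} = \frac{\left(Q^{2} + Q^{2}\right) - 1}{2} = \frac{2 Q^{2} - 1}{2} = \frac{-1 + 2 Q^{2}}{2} = - \frac{1}{2} + Q^{2}$)
$u{\left(S,t \right)} = \frac{17}{2} + 2 t$ ($u{\left(S,t \right)} = \left(\left(- \frac{1}{2} + \left(-3\right)^{2}\right) + t\right) + t = \left(\left(- \frac{1}{2} + 9\right) + t\right) + t = \left(\frac{17}{2} + t\right) + t = \frac{17}{2} + 2 t$)
$Z{\left(F \right)} = \frac{\frac{53}{2} + F}{2 F}$ ($Z{\left(F \right)} = \frac{F + \left(\frac{17}{2} + 2 \cdot 9\right)}{F + F} = \frac{F + \left(\frac{17}{2} + 18\right)}{2 F} = \left(F + \frac{53}{2}\right) \frac{1}{2 F} = \left(\frac{53}{2} + F\right) \frac{1}{2 F} = \frac{\frac{53}{2} + F}{2 F}$)
$Z{\left(f \right)} + 14861 = \frac{53 + 2 \left(-483\right)}{4 \left(-483\right)} + 14861 = \frac{1}{4} \left(- \frac{1}{483}\right) \left(53 - 966\right) + 14861 = \frac{1}{4} \left(- \frac{1}{483}\right) \left(-913\right) + 14861 = \frac{913}{1932} + 14861 = \frac{28712365}{1932}$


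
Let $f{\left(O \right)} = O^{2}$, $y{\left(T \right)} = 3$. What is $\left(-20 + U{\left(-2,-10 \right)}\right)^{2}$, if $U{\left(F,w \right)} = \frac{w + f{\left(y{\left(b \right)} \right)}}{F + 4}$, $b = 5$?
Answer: $\frac{1681}{4} \approx 420.25$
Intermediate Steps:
$U{\left(F,w \right)} = \frac{9 + w}{4 + F}$ ($U{\left(F,w \right)} = \frac{w + 3^{2}}{F + 4} = \frac{w + 9}{4 + F} = \frac{9 + w}{4 + F}$)
$\left(-20 + U{\left(-2,-10 \right)}\right)^{2} = \left(-20 + \frac{9 - 10}{4 - 2}\right)^{2} = \left(-20 + \frac{1}{2} \left(-1\right)\right)^{2} = \left(-20 - \frac{1}{2}\right)^{2} = \left(- \frac{41}{2}\right)^{2} = \frac{1681}{4}$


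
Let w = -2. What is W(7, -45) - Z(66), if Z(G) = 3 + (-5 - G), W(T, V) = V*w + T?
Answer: 165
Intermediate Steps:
W(T, V) = T - 2*V (W(T, V) = V*(-2) + T = -2*V + T = T - 2*V)
Z(G) = -2 - G
W(7, -45) - Z(66) = (7 - 2*(-45)) - (-2 - 1*66) = (7 + 90) - (-2 - 66) = 97 - 1*(-68) = 97 + 68 = 165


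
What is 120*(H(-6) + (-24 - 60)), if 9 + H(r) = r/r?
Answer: -11040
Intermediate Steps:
H(r) = -8 (H(r) = -9 + r/r = -9 + 1 = -8)
120*(H(-6) + (-24 - 60)) = 120*(-8 + (-24 - 60)) = 120*(-8 - 84) = 120*(-92) = -11040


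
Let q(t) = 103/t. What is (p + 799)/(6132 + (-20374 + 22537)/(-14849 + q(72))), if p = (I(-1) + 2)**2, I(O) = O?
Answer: 213805000/1638776391 ≈ 0.13047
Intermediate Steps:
p = 1 (p = (-1 + 2)**2 = 1**2 = 1)
(p + 799)/(6132 + (-20374 + 22537)/(-14849 + q(72))) = (1 + 799)/(6132 + (-20374 + 22537)/(-14849 + 103/72)) = 800/(6132 + 2163/(-14849 + 103*(1/72))) = 800/(6132 + 2163/(-14849 + 103/72)) = 800/(6132 + 2163/(-1069025/72)) = 800/(6132 + 2163*(-72/1069025)) = 800/(6132 - 155736/1069025) = 800/(6555105564/1069025) = 800*(1069025/6555105564) = 213805000/1638776391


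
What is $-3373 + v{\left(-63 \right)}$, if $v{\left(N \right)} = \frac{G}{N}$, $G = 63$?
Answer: $-3374$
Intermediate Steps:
$v{\left(N \right)} = \frac{63}{N}$
$-3373 + v{\left(-63 \right)} = -3373 + \frac{63}{-63} = -3373 + 63 \left(- \frac{1}{63}\right) = -3373 - 1 = -3374$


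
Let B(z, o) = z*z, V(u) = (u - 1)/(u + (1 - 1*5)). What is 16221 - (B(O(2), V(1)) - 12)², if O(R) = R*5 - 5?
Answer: 16052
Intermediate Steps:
O(R) = -5 + 5*R (O(R) = 5*R - 5 = -5 + 5*R)
V(u) = (-1 + u)/(-4 + u) (V(u) = (-1 + u)/(u + (1 - 5)) = (-1 + u)/(u - 4) = (-1 + u)/(-4 + u))
B(z, o) = z²
16221 - (B(O(2), V(1)) - 12)² = 16221 - ((-5 + 5*2)² - 12)² = 16221 - ((-5 + 10)² - 12)² = 16221 - (5² - 12)² = 16221 - (25 - 12)² = 16221 - 1*13² = 16221 - 1*169 = 16221 - 169 = 16052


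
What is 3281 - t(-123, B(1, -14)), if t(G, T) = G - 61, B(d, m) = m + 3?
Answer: 3465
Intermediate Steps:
B(d, m) = 3 + m
t(G, T) = -61 + G
3281 - t(-123, B(1, -14)) = 3281 - (-61 - 123) = 3281 - 1*(-184) = 3281 + 184 = 3465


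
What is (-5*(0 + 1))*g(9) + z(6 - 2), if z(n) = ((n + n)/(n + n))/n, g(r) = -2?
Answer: 41/4 ≈ 10.250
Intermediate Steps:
z(n) = 1/n (z(n) = ((2*n)/((2*n)))/n = ((2*n)*(1/(2*n)))/n = 1/n)
(-5*(0 + 1))*g(9) + z(6 - 2) = -5*(0 + 1)*(-2) + 1/(6 - 2) = -5*1*(-2) + 1/4 = -5*(-2) + ¼ = 10 + ¼ = 41/4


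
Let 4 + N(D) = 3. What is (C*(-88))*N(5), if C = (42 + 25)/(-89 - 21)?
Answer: -268/5 ≈ -53.600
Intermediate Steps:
C = -67/110 (C = 67/(-110) = 67*(-1/110) = -67/110 ≈ -0.60909)
N(D) = -1 (N(D) = -4 + 3 = -1)
(C*(-88))*N(5) = -67/110*(-88)*(-1) = (268/5)*(-1) = -268/5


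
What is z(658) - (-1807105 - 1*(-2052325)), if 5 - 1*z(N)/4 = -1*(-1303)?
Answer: -250412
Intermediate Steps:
z(N) = -5192 (z(N) = 20 - (-4)*(-1303) = 20 - 4*1303 = 20 - 5212 = -5192)
z(658) - (-1807105 - 1*(-2052325)) = -5192 - (-1807105 - 1*(-2052325)) = -5192 - (-1807105 + 2052325) = -5192 - 1*245220 = -5192 - 245220 = -250412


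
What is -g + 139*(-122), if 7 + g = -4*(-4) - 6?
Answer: -16961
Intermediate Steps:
g = 3 (g = -7 + (-4*(-4) - 6) = -7 + (16 - 6) = -7 + 10 = 3)
-g + 139*(-122) = -1*3 + 139*(-122) = -3 - 16958 = -16961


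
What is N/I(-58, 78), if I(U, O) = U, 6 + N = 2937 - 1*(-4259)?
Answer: -3595/29 ≈ -123.97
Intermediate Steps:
N = 7190 (N = -6 + (2937 - 1*(-4259)) = -6 + (2937 + 4259) = -6 + 7196 = 7190)
N/I(-58, 78) = 7190/(-58) = 7190*(-1/58) = -3595/29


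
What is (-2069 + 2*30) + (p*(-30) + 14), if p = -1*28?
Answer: -1155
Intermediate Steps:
p = -28
(-2069 + 2*30) + (p*(-30) + 14) = (-2069 + 2*30) + (-28*(-30) + 14) = (-2069 + 60) + (840 + 14) = -2009 + 854 = -1155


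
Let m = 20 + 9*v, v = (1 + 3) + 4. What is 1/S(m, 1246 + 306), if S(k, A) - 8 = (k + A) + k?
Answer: 1/1744 ≈ 0.00057339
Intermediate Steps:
v = 8 (v = 4 + 4 = 8)
m = 92 (m = 20 + 9*8 = 20 + 72 = 92)
S(k, A) = 8 + A + 2*k (S(k, A) = 8 + ((k + A) + k) = 8 + ((A + k) + k) = 8 + (A + 2*k) = 8 + A + 2*k)
1/S(m, 1246 + 306) = 1/(8 + (1246 + 306) + 2*92) = 1/(8 + 1552 + 184) = 1/1744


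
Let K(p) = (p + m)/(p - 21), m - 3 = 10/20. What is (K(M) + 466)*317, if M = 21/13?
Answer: 10629961/72 ≈ 1.4764e+5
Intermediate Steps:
M = 21/13 (M = 21*(1/13) = 21/13 ≈ 1.6154)
m = 7/2 (m = 3 + 10/20 = 3 + 10*(1/20) = 3 + ½ = 7/2 ≈ 3.5000)
K(p) = (7/2 + p)/(-21 + p) (K(p) = (p + 7/2)/(p - 21) = (7/2 + p)/(-21 + p))
(K(M) + 466)*317 = ((7/2 + 21/13)/(-21 + 21/13) + 466)*317 = ((133/26)/(-252/13) + 466)*317 = (-13/252*133/26 + 466)*317 = (-19/72 + 466)*317 = (33533/72)*317 = 10629961/72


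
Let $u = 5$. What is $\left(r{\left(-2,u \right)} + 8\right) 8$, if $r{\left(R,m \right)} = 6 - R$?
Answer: $128$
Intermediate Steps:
$\left(r{\left(-2,u \right)} + 8\right) 8 = \left(\left(6 - -2\right) + 8\right) 8 = \left(\left(6 + 2\right) + 8\right) 8 = \left(8 + 8\right) 8 = 16 \cdot 8 = 128$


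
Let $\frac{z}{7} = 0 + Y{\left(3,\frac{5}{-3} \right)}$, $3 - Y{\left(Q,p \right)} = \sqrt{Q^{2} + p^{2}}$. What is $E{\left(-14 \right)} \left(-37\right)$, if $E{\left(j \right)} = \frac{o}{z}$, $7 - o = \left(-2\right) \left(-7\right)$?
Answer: $- \frac{999}{25} - \frac{111 \sqrt{106}}{25} \approx -85.673$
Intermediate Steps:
$Y{\left(Q,p \right)} = 3 - \sqrt{Q^{2} + p^{2}}$
$o = -7$ ($o = 7 - \left(-2\right) \left(-7\right) = 7 - 14 = -7$)
$z = 21 - \frac{7 \sqrt{106}}{3}$ ($z = 7 \left(0 + \left(3 - \sqrt{3^{2} + \left(\frac{5}{-3}\right)^{2}}\right)\right) = 7 \left(0 + \left(3 - \sqrt{9 + \left(5 \left(- \frac{1}{3}\right)\right)^{2}}\right)\right) = 7 \left(0 + \left(3 - \sqrt{9 + \left(- \frac{5}{3}\right)^{2}}\right)\right) = 7 \left(0 + \left(3 - \sqrt{9 + \frac{25}{9}}\right)\right) = 7 \left(0 + \left(3 - \sqrt{\frac{106}{9}}\right)\right) = 7 \left(0 + \left(3 - \frac{\sqrt{106}}{3}\right)\right) = 7 \left(3 - \frac{\sqrt{106}}{3}\right) = 21 - \frac{7 \sqrt{106}}{3} \approx -3.0231$)
$E{\left(j \right)} = - \frac{7}{21 - \frac{7 \sqrt{106}}{3}}$
$E{\left(-14 \right)} \left(-37\right) = \left(\frac{27}{25} + \frac{3 \sqrt{106}}{25}\right) \left(-37\right) = - \frac{999}{25} - \frac{111 \sqrt{106}}{25}$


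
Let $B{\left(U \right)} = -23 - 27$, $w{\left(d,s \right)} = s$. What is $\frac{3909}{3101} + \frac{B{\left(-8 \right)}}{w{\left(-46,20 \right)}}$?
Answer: $- \frac{7687}{6202} \approx -1.2394$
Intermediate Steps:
$B{\left(U \right)} = -50$ ($B{\left(U \right)} = -23 - 27 = -50$)
$\frac{3909}{3101} + \frac{B{\left(-8 \right)}}{w{\left(-46,20 \right)}} = \frac{3909}{3101} - \frac{50}{20} = 3909 \cdot \frac{1}{3101} - \frac{5}{2} = \frac{3909}{3101} - \frac{5}{2} = - \frac{7687}{6202}$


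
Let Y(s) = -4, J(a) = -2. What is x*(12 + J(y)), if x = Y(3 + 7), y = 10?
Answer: -40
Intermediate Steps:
x = -4
x*(12 + J(y)) = -4*(12 - 2) = -4*10 = -40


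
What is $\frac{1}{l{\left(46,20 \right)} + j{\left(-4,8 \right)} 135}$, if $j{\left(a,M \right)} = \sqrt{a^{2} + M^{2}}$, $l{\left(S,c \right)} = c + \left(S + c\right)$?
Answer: $- \frac{43}{725302} + \frac{135 \sqrt{5}}{362651} \approx 0.00077311$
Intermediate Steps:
$l{\left(S,c \right)} = S + 2 c$
$j{\left(a,M \right)} = \sqrt{M^{2} + a^{2}}$
$\frac{1}{l{\left(46,20 \right)} + j{\left(-4,8 \right)} 135} = \frac{1}{\left(46 + 2 \cdot 20\right) + \sqrt{8^{2} + \left(-4\right)^{2}} \cdot 135} = \frac{1}{\left(46 + 40\right) + \sqrt{64 + 16} \cdot 135} = \frac{1}{86 + \sqrt{80} \cdot 135} = \frac{1}{86 + 4 \sqrt{5} \cdot 135} = \frac{1}{86 + 540 \sqrt{5}}$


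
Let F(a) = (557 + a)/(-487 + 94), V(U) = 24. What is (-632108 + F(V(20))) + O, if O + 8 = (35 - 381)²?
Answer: -201373781/393 ≈ -5.1240e+5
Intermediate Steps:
F(a) = -557/393 - a/393 (F(a) = (557 + a)/(-393) = (557 + a)*(-1/393) = -557/393 - a/393)
O = 119708 (O = -8 + (35 - 381)² = -8 + (-346)² = -8 + 119716 = 119708)
(-632108 + F(V(20))) + O = (-632108 + (-557/393 - 1/393*24)) + 119708 = (-632108 + (-557/393 - 8/131)) + 119708 = (-632108 - 581/393) + 119708 = -248419025/393 + 119708 = -201373781/393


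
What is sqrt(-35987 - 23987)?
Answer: I*sqrt(59974) ≈ 244.9*I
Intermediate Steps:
sqrt(-35987 - 23987) = sqrt(-59974) = I*sqrt(59974)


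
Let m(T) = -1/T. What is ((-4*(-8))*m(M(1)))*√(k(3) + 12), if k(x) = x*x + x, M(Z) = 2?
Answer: -32*√6 ≈ -78.384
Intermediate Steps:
k(x) = x + x² (k(x) = x² + x = x + x²)
((-4*(-8))*m(M(1)))*√(k(3) + 12) = ((-4*(-8))*(-1/2))*√(3*(1 + 3) + 12) = (32*(-1*½))*√(3*4 + 12) = (32*(-½))*√(12 + 12) = -32*√6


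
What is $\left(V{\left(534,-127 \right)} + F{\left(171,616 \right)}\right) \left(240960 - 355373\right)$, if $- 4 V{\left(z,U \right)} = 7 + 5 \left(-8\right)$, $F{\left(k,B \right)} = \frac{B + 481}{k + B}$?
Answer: $- \frac{3473464267}{3148} \approx -1.1034 \cdot 10^{6}$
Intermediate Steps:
$F{\left(k,B \right)} = \frac{481 + B}{B + k}$
$V{\left(z,U \right)} = \frac{33}{4}$ ($V{\left(z,U \right)} = - \frac{7 + 5 \left(-8\right)}{4} = - \frac{7 - 40}{4} = \left(- \frac{1}{4}\right) \left(-33\right) = \frac{33}{4}$)
$\left(V{\left(534,-127 \right)} + F{\left(171,616 \right)}\right) \left(240960 - 355373\right) = \left(\frac{33}{4} + \frac{481 + 616}{616 + 171}\right) \left(240960 - 355373\right) = \left(\frac{33}{4} + \frac{1}{787} \cdot 1097\right) \left(-114413\right) = \left(\frac{33}{4} + \frac{1097}{787}\right) \left(-114413\right) = \frac{30359}{3148} \left(-114413\right) = - \frac{3473464267}{3148}$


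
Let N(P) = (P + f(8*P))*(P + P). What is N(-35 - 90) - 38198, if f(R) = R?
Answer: 243052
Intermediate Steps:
N(P) = 18*P² (N(P) = (P + 8*P)*(P + P) = (9*P)*(2*P) = 18*P²)
N(-35 - 90) - 38198 = 18*(-35 - 90)² - 38198 = 18*(-125)² - 38198 = 18*15625 - 38198 = 281250 - 38198 = 243052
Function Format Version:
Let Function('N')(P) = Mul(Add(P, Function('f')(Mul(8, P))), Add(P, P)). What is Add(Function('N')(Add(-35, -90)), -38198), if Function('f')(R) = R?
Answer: 243052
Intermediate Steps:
Function('N')(P) = Mul(18, Pow(P, 2)) (Function('N')(P) = Mul(Add(P, Mul(8, P)), Add(P, P)) = Mul(Mul(9, P), Mul(2, P)) = Mul(18, Pow(P, 2)))
Add(Function('N')(Add(-35, -90)), -38198) = Add(Mul(18, Pow(Add(-35, -90), 2)), -38198) = Add(Mul(18, Pow(-125, 2)), -38198) = Add(Mul(18, 15625), -38198) = Add(281250, -38198) = 243052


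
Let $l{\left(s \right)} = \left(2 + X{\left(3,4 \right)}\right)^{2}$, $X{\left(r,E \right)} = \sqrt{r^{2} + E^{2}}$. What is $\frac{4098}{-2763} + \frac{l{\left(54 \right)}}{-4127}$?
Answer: $- \frac{5682611}{3800967} \approx -1.495$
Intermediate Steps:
$X{\left(r,E \right)} = \sqrt{E^{2} + r^{2}}$
$l{\left(s \right)} = 49$ ($l{\left(s \right)} = \left(2 + \sqrt{4^{2} + 3^{2}}\right)^{2} = \left(2 + \sqrt{16 + 9}\right)^{2} = \left(2 + \sqrt{25}\right)^{2} = \left(2 + 5\right)^{2} = 7^{2} = 49$)
$\frac{4098}{-2763} + \frac{l{\left(54 \right)}}{-4127} = \frac{4098}{-2763} + \frac{49}{-4127} = 4098 \left(- \frac{1}{2763}\right) + 49 \left(- \frac{1}{4127}\right) = - \frac{1366}{921} - \frac{49}{4127} = - \frac{5682611}{3800967}$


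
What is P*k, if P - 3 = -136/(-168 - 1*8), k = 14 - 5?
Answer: 747/22 ≈ 33.955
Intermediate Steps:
k = 9
P = 83/22 (P = 3 - 136/(-168 - 1*8) = 3 - 136/(-168 - 8) = 3 - 136/(-176) = 3 - 136*(-1/176) = 3 + 17/22 = 83/22 ≈ 3.7727)
P*k = (83/22)*9 = 747/22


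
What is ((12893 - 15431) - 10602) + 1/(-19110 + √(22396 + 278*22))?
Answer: -799708260905/60860598 - √22/10143433 ≈ -13140.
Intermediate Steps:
((12893 - 15431) - 10602) + 1/(-19110 + √(22396 + 278*22)) = (-2538 - 10602) + 1/(-19110 + √(22396 + 6116)) = -13140 + 1/(-19110 + √28512) = -13140 + 1/(-19110 + 36*√22)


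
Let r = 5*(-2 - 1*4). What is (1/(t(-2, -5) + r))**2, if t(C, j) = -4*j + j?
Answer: 1/225 ≈ 0.0044444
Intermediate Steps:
t(C, j) = -3*j
r = -30 (r = 5*(-2 - 4) = 5*(-6) = -30)
(1/(t(-2, -5) + r))**2 = (1/(-3*(-5) - 30))**2 = (1/(15 - 30))**2 = (1/(-15))**2 = (-1/15)**2 = 1/225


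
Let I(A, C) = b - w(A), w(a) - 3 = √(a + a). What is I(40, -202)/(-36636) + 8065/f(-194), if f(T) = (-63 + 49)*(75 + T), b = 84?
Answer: 49222399/10172596 + √5/9159 ≈ 4.8390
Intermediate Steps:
f(T) = -1050 - 14*T (f(T) = -14*(75 + T) = -1050 - 14*T)
w(a) = 3 + √2*√a (w(a) = 3 + √(a + a) = 3 + √(2*a) = 3 + √2*√a)
I(A, C) = 81 - √2*√A (I(A, C) = 84 - (3 + √2*√A) = 84 + (-3 - √2*√A) = 81 - √2*√A)
I(40, -202)/(-36636) + 8065/f(-194) = (81 - √2*√40)/(-36636) + 8065/(-1050 - 14*(-194)) = (81 - √2*2*√10)*(-1/36636) + 8065/(-1050 + 2716) = (81 - 4*√5)*(-1/36636) + 8065/1666 = (-27/12212 + √5/9159) + 8065*(1/1666) = (-27/12212 + √5/9159) + 8065/1666 = 49222399/10172596 + √5/9159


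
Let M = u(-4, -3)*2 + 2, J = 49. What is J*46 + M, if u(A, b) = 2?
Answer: 2260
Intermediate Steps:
M = 6 (M = 2*2 + 2 = 4 + 2 = 6)
J*46 + M = 49*46 + 6 = 2254 + 6 = 2260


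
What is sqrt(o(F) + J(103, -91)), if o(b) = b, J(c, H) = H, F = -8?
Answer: 3*I*sqrt(11) ≈ 9.9499*I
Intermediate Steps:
sqrt(o(F) + J(103, -91)) = sqrt(-8 - 91) = sqrt(-99) = 3*I*sqrt(11)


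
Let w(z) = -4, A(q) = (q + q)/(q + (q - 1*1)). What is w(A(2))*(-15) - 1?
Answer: 59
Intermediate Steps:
A(q) = 2*q/(-1 + 2*q) (A(q) = (2*q)/(q + (q - 1)) = (2*q)/(q + (-1 + q)) = (2*q)/(-1 + 2*q) = 2*q/(-1 + 2*q))
w(A(2))*(-15) - 1 = -4*(-15) - 1 = 60 - 1 = 59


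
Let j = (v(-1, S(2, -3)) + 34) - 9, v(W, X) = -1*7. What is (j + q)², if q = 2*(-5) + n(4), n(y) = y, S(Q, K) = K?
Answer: 144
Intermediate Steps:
v(W, X) = -7
q = -6 (q = 2*(-5) + 4 = -10 + 4 = -6)
j = 18 (j = (-7 + 34) - 9 = 27 - 9 = 18)
(j + q)² = (18 - 6)² = 12² = 144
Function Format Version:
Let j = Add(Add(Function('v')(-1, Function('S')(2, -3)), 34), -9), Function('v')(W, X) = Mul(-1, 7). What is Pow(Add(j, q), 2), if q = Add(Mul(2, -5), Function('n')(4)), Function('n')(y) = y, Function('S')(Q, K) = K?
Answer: 144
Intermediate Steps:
Function('v')(W, X) = -7
q = -6 (q = Add(Mul(2, -5), 4) = Add(-10, 4) = -6)
j = 18 (j = Add(Add(-7, 34), -9) = Add(27, -9) = 18)
Pow(Add(j, q), 2) = Pow(Add(18, -6), 2) = Pow(12, 2) = 144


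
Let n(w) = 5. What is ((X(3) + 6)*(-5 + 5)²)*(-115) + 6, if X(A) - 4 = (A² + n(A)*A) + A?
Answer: 6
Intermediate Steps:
X(A) = 4 + A² + 6*A (X(A) = 4 + ((A² + 5*A) + A) = 4 + (A² + 6*A) = 4 + A² + 6*A)
((X(3) + 6)*(-5 + 5)²)*(-115) + 6 = (((4 + 3² + 6*3) + 6)*(-5 + 5)²)*(-115) + 6 = (((4 + 9 + 18) + 6)*0²)*(-115) + 6 = ((31 + 6)*0)*(-115) + 6 = (37*0)*(-115) + 6 = 0*(-115) + 6 = 0 + 6 = 6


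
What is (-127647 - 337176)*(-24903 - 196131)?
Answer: 102741686982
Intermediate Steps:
(-127647 - 337176)*(-24903 - 196131) = -464823*(-221034) = 102741686982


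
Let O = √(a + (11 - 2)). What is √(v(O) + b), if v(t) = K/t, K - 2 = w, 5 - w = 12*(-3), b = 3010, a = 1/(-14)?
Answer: √(75250 + 43*√70)/5 ≈ 54.994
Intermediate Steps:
a = -1/14 ≈ -0.071429
w = 41 (w = 5 - 12*(-3) = 5 - 1*(-36) = 5 + 36 = 41)
K = 43 (K = 2 + 41 = 43)
O = 5*√70/14 (O = √(-1/14 + (11 - 2)) = √(-1/14 + 9) = √(125/14) = 5*√70/14 ≈ 2.9881)
v(t) = 43/t
√(v(O) + b) = √(43/((5*√70/14)) + 3010) = √(43*(√70/25) + 3010) = √(43*√70/25 + 3010) = √(3010 + 43*√70/25)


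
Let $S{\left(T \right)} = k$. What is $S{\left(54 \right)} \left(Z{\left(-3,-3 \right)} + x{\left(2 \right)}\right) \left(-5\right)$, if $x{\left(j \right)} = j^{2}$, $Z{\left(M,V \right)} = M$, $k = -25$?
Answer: $125$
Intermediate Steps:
$S{\left(T \right)} = -25$
$S{\left(54 \right)} \left(Z{\left(-3,-3 \right)} + x{\left(2 \right)}\right) \left(-5\right) = - 25 \left(-3 + 2^{2}\right) \left(-5\right) = - 25 \left(-3 + 4\right) \left(-5\right) = - 25 \cdot 1 \left(-5\right) = \left(-25\right) \left(-5\right) = 125$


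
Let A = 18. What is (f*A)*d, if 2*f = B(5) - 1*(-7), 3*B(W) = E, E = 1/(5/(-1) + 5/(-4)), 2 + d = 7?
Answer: 1563/5 ≈ 312.60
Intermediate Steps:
d = 5 (d = -2 + 7 = 5)
E = -4/25 (E = 1/(5*(-1) + 5*(-1/4)) = 1/(-5 - 5/4) = 1/(-25/4) = -4/25 ≈ -0.16000)
B(W) = -4/75 (B(W) = (1/3)*(-4/25) = -4/75)
f = 521/150 (f = (-4/75 - 1*(-7))/2 = (-4/75 + 7)/2 = (1/2)*(521/75) = 521/150 ≈ 3.4733)
(f*A)*d = ((521/150)*18)*5 = (1563/25)*5 = 1563/5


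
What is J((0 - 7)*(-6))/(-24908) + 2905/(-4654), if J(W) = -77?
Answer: -2769207/4458532 ≈ -0.62110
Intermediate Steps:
J((0 - 7)*(-6))/(-24908) + 2905/(-4654) = -77/(-24908) + 2905/(-4654) = -77*(-1/24908) + 2905*(-1/4654) = 77/24908 - 2905/4654 = -2769207/4458532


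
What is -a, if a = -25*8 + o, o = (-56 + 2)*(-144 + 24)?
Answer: -6280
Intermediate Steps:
o = 6480 (o = -54*(-120) = 6480)
a = 6280 (a = -25*8 + 6480 = -200 + 6480 = 6280)
-a = -1*6280 = -6280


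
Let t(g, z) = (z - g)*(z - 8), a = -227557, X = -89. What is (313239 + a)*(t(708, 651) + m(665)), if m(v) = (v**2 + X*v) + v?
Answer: 29736280828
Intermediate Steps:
m(v) = v**2 - 88*v (m(v) = (v**2 - 89*v) + v = v**2 - 88*v)
t(g, z) = (-8 + z)*(z - g) (t(g, z) = (z - g)*(-8 + z) = (-8 + z)*(z - g))
(313239 + a)*(t(708, 651) + m(665)) = (313239 - 227557)*((651**2 - 8*651 + 8*708 - 1*708*651) + 665*(-88 + 665)) = 85682*((423801 - 5208 + 5664 - 460908) + 665*577) = 85682*(-36651 + 383705) = 85682*347054 = 29736280828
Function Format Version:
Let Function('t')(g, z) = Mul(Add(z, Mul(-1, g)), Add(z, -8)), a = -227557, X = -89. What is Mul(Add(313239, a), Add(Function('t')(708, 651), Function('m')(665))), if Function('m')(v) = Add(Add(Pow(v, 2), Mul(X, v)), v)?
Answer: 29736280828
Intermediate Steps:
Function('m')(v) = Add(Pow(v, 2), Mul(-88, v)) (Function('m')(v) = Add(Add(Pow(v, 2), Mul(-89, v)), v) = Add(Pow(v, 2), Mul(-88, v)))
Function('t')(g, z) = Mul(Add(-8, z), Add(z, Mul(-1, g))) (Function('t')(g, z) = Mul(Add(z, Mul(-1, g)), Add(-8, z)) = Mul(Add(-8, z), Add(z, Mul(-1, g))))
Mul(Add(313239, a), Add(Function('t')(708, 651), Function('m')(665))) = Mul(Add(313239, -227557), Add(Add(Pow(651, 2), Mul(-8, 651), Mul(8, 708), Mul(-1, 708, 651)), Mul(665, Add(-88, 665)))) = Mul(85682, Add(Add(423801, -5208, 5664, -460908), Mul(665, 577))) = Mul(85682, Add(-36651, 383705)) = Mul(85682, 347054) = 29736280828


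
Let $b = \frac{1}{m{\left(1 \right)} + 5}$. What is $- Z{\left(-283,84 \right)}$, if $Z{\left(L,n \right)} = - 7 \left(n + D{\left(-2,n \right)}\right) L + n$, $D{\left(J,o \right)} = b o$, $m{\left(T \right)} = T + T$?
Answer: $-190260$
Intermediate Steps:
$m{\left(T \right)} = 2 T$
$b = \frac{1}{7}$ ($b = \frac{1}{2 \cdot 1 + 5} = \frac{1}{2 + 5} = \frac{1}{7} \approx 0.14286$)
$D{\left(J,o \right)} = \frac{o}{7}$
$Z{\left(L,n \right)} = n - 8 L n$ ($Z{\left(L,n \right)} = - 7 \left(n + \frac{n}{7}\right) L + n = - 7 \frac{8 n}{7} L + n = - 8 n L + n = - 8 L n + n = n - 8 L n$)
$- Z{\left(-283,84 \right)} = - 84 \left(1 - -2264\right) = - 84 \left(1 + 2264\right) = - 84 \cdot 2265 = \left(-1\right) 190260 = -190260$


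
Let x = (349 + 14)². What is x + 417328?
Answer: 549097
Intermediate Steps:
x = 131769 (x = 363² = 131769)
x + 417328 = 131769 + 417328 = 549097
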